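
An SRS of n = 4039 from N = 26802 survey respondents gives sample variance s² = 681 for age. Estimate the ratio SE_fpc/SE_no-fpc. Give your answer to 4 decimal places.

0.9216

f = n/N = 4039/26802 = 0.15069771.
SE_no-fpc = √(s²/n) = 0.41061672; SE_fpc = √((1−f)s²/n) = 0.37841451.
Ratio = √(1−f) = 0.92157598.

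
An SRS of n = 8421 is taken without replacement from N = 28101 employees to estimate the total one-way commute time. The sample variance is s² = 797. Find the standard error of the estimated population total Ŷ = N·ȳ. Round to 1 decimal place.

Var(Ŷ) = N²·Var(ȳ) = N²·(1 − n/N)·s²/n.
f = 8421/28101 = 0.29966905; Var(ȳ) = 0.70033095·797/8421 = 0.066282362.
Var(Ŷ) = 28101² · 0.066282362 = 5.2340941 × 10^7.
SE(Ŷ) = √(5.2340941 × 10^7) = 7234.7.

7234.7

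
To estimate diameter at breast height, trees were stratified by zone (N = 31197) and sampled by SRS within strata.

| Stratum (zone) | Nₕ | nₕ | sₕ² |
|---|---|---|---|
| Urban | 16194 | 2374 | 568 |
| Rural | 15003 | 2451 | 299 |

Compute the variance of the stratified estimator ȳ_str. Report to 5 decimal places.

0.07862

Var(ȳ_str) = Σₕ Wₕ²(1 − fₕ)sₕ²/nₕ with Wₕ = Nₕ/N, N = 31197.
Urban: Wₕ = 0.51908837; term = 0.51908837²·(1 − 0.14659751)·568/2374 = 0.055017916.
Rural: Wₕ = 0.48091163; term = 0.48091163²·(1 − 0.16336733)·299/2451 = 0.023604416.
Sum = 0.078622332.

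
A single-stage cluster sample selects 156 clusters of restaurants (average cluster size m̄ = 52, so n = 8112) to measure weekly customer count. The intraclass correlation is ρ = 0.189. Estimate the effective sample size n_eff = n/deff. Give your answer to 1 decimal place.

762.5

deff = 1 + (52 − 1)·0.189 = 1 + 9.639 = 10.639.
n_eff = 8112 / 10.639 = 762.5.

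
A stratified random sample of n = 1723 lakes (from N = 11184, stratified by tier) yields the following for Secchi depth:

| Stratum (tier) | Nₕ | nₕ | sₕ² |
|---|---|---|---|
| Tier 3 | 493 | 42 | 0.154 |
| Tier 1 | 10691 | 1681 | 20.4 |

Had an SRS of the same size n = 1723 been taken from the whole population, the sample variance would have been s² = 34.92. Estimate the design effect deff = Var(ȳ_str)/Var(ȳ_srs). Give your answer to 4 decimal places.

Var(ȳ_str) = Σ Wₕ²(1−fₕ)sₕ²/nₕ with Wₕ = Nₕ/11184:
  Tier 3: (493/11184)²·(1−42/493)·0.154/42 = 6.5177932 × 10^-6
  Tier 1: (10691/11184)²·(1−1681/10691)·20.4/1681 = 0.0093456876
  → Var(ȳ_str) = 0.0093522054.
Var(ȳ_srs) = (1 − 1723/11184)·34.92/1723 = 0.017144659.
deff = 0.0093522054 / 0.017144659 = 0.5455.

0.5455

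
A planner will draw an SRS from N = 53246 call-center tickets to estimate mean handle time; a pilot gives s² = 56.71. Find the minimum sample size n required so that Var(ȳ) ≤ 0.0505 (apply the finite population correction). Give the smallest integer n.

Without fpc, n₀ = s²/D = 56.71/0.0505 = 1122.9703.
With fpc, (1 − n/N)·s²/n ≤ D requires n ≥ n₀/(1 + n₀/N) = 1122.9703/(1 + 1122.9703/53246) = 1099.7758.
Rounding up, n = 1100.

1100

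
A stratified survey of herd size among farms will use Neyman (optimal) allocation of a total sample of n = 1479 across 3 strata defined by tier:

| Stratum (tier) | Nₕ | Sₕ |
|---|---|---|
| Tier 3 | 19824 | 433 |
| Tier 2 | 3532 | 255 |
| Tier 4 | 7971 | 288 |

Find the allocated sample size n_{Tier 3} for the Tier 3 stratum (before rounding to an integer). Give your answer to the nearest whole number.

Neyman allocation: nₕ = n·NₕSₕ / Σⱼ NⱼSⱼ.
Σ NⱼSⱼ = 19824·433 + 3532·255 + 7971·288 = 1.17801 × 10^7.
n_{Tier 3} = 1479·19824·433 / (1.17801 × 10^7) = 1078.

1078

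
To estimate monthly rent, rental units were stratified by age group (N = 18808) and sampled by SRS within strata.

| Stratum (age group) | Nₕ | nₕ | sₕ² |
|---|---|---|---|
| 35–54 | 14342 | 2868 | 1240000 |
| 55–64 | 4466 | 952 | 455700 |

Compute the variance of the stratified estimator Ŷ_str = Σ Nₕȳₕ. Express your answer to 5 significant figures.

Var(Ŷ_str) = Σₕ Nₕ²(1 − fₕ)sₕ²/nₕ.
35–54: 14342²·(1 − 2868/14342)·1240000/2868 = 7.1148722 × 10^10.
55–64: 4466²·(1 − 952/4466)·455700/952 = 7.5121207 × 10^9.
Sum = 7.8660843 × 10^10.

7.8661 × 10^10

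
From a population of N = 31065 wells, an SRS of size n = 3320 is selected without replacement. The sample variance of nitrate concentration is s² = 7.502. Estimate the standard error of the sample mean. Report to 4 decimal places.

0.0449

Under SRS without replacement, Var(ȳ) = (1 − f)·s²/n with f = n/N = 3320/31065 = 0.10687269.
Var(ȳ) = (1 − 0.10687269)·7.502/3320 = 0.89312731·0.0022596386 = 0.0020181449.
SE(ȳ) = √(0.0020181449) = 0.0449.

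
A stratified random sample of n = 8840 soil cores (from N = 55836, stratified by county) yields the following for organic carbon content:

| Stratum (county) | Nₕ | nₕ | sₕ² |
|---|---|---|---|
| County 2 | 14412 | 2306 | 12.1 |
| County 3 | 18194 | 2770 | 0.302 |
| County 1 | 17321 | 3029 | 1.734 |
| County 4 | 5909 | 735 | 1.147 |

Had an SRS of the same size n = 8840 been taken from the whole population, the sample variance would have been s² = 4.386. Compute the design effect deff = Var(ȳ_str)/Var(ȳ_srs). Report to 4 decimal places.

Var(ȳ_str) = Σ Wₕ²(1−fₕ)sₕ²/nₕ with Wₕ = Nₕ/55836:
  County 2: (14412/55836)²·(1−2306/14412)·12.1/2306 = 2.9364485 × 10^-4
  County 3: (18194/55836)²·(1−2770/18194)·0.302/2770 = 9.8134968 × 10^-6
  County 1: (17321/55836)²·(1−3029/17321)·1.734/3029 = 4.5455579 × 10^-5
  County 4: (5909/55836)²·(1−735/5909)·1.147/735 = 1.5303399 × 10^-5
  → Var(ȳ_str) = 3.6421732 × 10^-4.
Var(ȳ_srs) = (1 − 8840/55836)·4.386/8840 = 4.1760237 × 10^-4.
deff = (3.6421732 × 10^-4) / (4.1760237 × 10^-4) = 0.8722.

0.8722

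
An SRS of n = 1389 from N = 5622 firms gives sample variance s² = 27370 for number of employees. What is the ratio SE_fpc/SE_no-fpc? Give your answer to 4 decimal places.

f = n/N = 1389/5622 = 0.24706510.
SE_no-fpc = √(s²/n) = 4.4390116; SE_fpc = √((1−f)s²/n) = 3.8518112.
Ratio = √(1−f) = 0.86771821.

0.8677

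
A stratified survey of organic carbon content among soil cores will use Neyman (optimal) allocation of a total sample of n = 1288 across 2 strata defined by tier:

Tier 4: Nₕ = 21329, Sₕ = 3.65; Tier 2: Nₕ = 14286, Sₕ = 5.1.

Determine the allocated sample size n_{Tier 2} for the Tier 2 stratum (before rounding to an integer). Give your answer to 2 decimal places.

622.67

Neyman allocation: nₕ = n·NₕSₕ / Σⱼ NⱼSⱼ.
Σ NⱼSⱼ = 21329·3.65 + 14286·5.1 = 150709.45.
n_{Tier 2} = 1288·14286·5.1 / 150709.45 = 622.67.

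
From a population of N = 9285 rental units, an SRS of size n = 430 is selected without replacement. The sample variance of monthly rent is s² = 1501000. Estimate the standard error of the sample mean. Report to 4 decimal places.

Under SRS without replacement, Var(ȳ) = (1 − f)·s²/n with f = n/N = 430/9285 = 0.04631125.
Var(ȳ) = (1 − 0.04631125)·1501000/430 = 0.95368875·3490.6977 = 3329.0391.
SE(ȳ) = √(3329.0391) = 57.6978.

57.6978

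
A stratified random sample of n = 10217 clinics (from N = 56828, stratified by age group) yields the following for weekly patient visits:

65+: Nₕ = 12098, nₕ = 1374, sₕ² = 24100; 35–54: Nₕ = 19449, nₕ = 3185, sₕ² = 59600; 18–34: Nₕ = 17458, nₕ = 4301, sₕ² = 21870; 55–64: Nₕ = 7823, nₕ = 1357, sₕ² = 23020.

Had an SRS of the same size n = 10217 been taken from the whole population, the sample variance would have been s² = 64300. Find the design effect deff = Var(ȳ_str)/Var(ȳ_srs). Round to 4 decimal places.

0.6131

Var(ȳ_str) = Σ Wₕ²(1−fₕ)sₕ²/nₕ with Wₕ = Nₕ/56828:
  65+: (12098/56828)²·(1−1374/12098)·24100/1374 = 0.70465405
  35–54: (19449/56828)²·(1−3185/19449)·59600/3185 = 1.8328913
  18–34: (17458/56828)²·(1−4301/17458)·21870/4301 = 0.36166457
  55–64: (7823/56828)²·(1−1357/7823)·23020/1357 = 0.26571114
  → Var(ȳ_str) = 3.1649211.
Var(ȳ_srs) = (1 − 10217/56828)·64300/10217 = 5.161948.
deff = 3.1649211 / 5.161948 = 0.6131.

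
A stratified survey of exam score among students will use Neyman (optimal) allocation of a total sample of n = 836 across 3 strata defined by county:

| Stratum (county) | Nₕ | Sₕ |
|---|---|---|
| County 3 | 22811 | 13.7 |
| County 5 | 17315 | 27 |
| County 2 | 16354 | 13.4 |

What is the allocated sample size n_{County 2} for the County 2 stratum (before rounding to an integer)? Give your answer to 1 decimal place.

183.4

Neyman allocation: nₕ = n·NₕSₕ / Σⱼ NⱼSⱼ.
Σ NⱼSⱼ = 22811·13.7 + 17315·27 + 16354·13.4 = 999159.3.
n_{County 2} = 836·16354·13.4 / 999159.3 = 183.4.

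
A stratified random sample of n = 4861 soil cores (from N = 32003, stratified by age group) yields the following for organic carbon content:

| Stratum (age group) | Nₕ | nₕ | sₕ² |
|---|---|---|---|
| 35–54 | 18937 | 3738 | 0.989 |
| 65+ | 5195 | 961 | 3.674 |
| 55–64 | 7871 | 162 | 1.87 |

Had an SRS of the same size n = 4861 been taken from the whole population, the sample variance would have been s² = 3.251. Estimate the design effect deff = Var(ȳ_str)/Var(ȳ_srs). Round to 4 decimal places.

1.4815

Var(ȳ_str) = Σ Wₕ²(1−fₕ)sₕ²/nₕ with Wₕ = Nₕ/32003:
  35–54: (18937/32003)²·(1−3738/18937)·0.989/3738 = 7.4353567 × 10^-5
  65+: (5195/32003)²·(1−961/5195)·3.674/961 = 8.2105223 × 10^-5
  55–64: (7871/32003)²·(1−162/7871)·1.87/162 = 6.8386939 × 10^-4
  → Var(ȳ_str) = 8.4032818 × 10^-4.
Var(ȳ_srs) = (1 − 4861/32003)·3.251/4861 = 5.672082 × 10^-4.
deff = (8.4032818 × 10^-4) / (5.672082 × 10^-4) = 1.4815.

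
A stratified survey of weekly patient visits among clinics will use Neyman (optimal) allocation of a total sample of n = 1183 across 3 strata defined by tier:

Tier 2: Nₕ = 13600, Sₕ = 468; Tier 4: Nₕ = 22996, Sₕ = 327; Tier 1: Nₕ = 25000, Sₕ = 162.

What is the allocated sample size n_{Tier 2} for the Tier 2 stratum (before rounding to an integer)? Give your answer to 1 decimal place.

Neyman allocation: nₕ = n·NₕSₕ / Σⱼ NⱼSⱼ.
Σ NⱼSⱼ = 13600·468 + 22996·327 + 25000·162 = 1.7934492 × 10^7.
n_{Tier 2} = 1183·13600·468 / (1.7934492 × 10^7) = 419.8.

419.8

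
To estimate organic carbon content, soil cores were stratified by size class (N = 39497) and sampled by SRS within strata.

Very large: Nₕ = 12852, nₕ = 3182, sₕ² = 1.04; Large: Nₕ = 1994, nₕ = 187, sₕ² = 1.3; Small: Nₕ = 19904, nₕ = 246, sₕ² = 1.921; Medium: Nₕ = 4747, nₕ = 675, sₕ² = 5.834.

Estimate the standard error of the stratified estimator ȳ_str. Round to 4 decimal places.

0.0459

Var(ȳ_str) = Σₕ Wₕ²(1 − fₕ)sₕ²/nₕ with Wₕ = Nₕ/N, N = 39497.
Very large: Wₕ = 0.32539180; term = 0.32539180²·(1 − 0.24758792)·1.04/3182 = 2.6037671 × 10^-5.
Large: Wₕ = 0.05048485; term = 0.05048485²·(1 − 0.09378134)·1.3/187 = 1.605672 × 10^-5.
Small: Wₕ = 0.50393701; term = 0.50393701²·(1 − 0.01235932)·1.921/246 = 0.0019585909.
Medium: Wₕ = 0.12018634; term = 0.12018634²·(1 − 0.14219507)·5.834/675 = 1.0709309 × 10^-4.
Sum = 0.0021077784.
SE = √(0.0021077784) = 0.0459.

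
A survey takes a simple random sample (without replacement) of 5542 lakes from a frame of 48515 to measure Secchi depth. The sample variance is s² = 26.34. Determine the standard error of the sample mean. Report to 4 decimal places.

0.0649

Under SRS without replacement, Var(ȳ) = (1 − f)·s²/n with f = n/N = 5542/48515 = 0.11423271.
Var(ȳ) = (1 − 0.11423271)·26.34/5542 = 0.88576729·0.0047527968 = 0.004209872.
SE(ȳ) = √(0.004209872) = 0.0649.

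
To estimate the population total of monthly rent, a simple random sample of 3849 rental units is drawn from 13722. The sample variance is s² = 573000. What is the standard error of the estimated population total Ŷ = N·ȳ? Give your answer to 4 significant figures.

Var(Ŷ) = N²·Var(ȳ) = N²·(1 − n/N)·s²/n.
f = 3849/13722 = 0.28049847; Var(ȳ) = 0.71950153·573000/3849 = 107.11208.
Var(Ŷ) = 13722² · 107.11208 = 2.0168485 × 10^10.
SE(Ŷ) = √(2.0168485 × 10^10) = 142000.

142000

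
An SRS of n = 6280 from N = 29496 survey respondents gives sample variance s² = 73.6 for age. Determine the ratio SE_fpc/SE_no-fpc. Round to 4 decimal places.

0.8872

f = n/N = 6280/29496 = 0.21291023.
SE_no-fpc = √(s²/n) = 0.10825777; SE_fpc = √((1−f)s²/n) = 0.096044217.
Ratio = √(1−f) = 0.88718080.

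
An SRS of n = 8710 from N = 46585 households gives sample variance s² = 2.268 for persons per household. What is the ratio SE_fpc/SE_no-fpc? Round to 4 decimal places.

0.9017

f = n/N = 8710/46585 = 0.18697005.
SE_no-fpc = √(s²/n) = 0.016136615; SE_fpc = √((1−f)s²/n) = 0.014550091.
Ratio = √(1−f) = 0.90168173.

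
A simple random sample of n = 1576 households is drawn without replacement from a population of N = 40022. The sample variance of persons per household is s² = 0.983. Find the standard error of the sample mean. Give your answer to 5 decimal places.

Under SRS without replacement, Var(ȳ) = (1 − f)·s²/n with f = n/N = 1576/40022 = 0.03937834.
Var(ȳ) = (1 − 0.03937834)·0.983/1576 = 0.96062166·6.2373096 × 10^-4 = 5.9916947 × 10^-4.
SE(ȳ) = √(5.9916947 × 10^-4) = 0.02448.

0.02448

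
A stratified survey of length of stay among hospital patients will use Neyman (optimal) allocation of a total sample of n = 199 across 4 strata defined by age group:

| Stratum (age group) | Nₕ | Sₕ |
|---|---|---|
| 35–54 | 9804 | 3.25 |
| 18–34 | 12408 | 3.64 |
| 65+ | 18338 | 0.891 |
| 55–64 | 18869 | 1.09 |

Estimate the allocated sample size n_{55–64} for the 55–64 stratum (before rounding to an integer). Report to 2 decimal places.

Neyman allocation: nₕ = n·NₕSₕ / Σⱼ NⱼSⱼ.
Σ NⱼSⱼ = 9804·3.25 + 12408·3.64 + 18338·0.891 + 18869·1.09 = 113934.49.
n_{55–64} = 199·18869·1.09 / 113934.49 = 35.92.

35.92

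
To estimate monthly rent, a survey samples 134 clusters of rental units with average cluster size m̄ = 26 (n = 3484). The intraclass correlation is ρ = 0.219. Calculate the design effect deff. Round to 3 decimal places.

deff = 1 + (26 − 1)·0.219 = 1 + 5.475 = 6.475.

6.475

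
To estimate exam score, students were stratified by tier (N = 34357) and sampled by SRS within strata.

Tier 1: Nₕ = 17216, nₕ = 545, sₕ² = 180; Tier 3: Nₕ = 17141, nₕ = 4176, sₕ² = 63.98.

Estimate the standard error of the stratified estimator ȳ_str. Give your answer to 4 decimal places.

Var(ȳ_str) = Σₕ Wₕ²(1 − fₕ)sₕ²/nₕ with Wₕ = Nₕ/N, N = 34357.
Tier 1: Wₕ = 0.50109148; term = 0.50109148²·(1 − 0.03165660)·180/545 = 0.080304418.
Tier 3: Wₕ = 0.49890852; term = 0.49890852²·(1 − 0.24362639)·63.98/4176 = 0.0028844429.
Sum = 0.083188861.
SE = √(0.083188861) = 0.2884.

0.2884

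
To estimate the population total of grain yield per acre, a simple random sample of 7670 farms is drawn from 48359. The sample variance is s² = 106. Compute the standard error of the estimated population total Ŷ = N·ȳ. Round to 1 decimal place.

5214.7

Var(Ŷ) = N²·Var(ȳ) = N²·(1 − n/N)·s²/n.
f = 7670/48359 = 0.15860543; Var(ȳ) = 0.84139457·106/7670 = 0.011628139.
Var(Ŷ) = 48359² · 0.011628139 = 2.7193483 × 10^7.
SE(Ŷ) = √(2.7193483 × 10^7) = 5214.7.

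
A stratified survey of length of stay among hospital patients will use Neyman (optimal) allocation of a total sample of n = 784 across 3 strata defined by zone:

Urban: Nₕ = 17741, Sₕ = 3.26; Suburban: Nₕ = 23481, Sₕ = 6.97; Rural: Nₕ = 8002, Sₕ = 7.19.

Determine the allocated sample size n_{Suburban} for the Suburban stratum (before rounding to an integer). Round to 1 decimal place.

Neyman allocation: nₕ = n·NₕSₕ / Σⱼ NⱼSⱼ.
Σ NⱼSⱼ = 17741·3.26 + 23481·6.97 + 8002·7.19 = 279032.61.
n_{Suburban} = 784·23481·6.97 / 279032.61 = 459.8.

459.8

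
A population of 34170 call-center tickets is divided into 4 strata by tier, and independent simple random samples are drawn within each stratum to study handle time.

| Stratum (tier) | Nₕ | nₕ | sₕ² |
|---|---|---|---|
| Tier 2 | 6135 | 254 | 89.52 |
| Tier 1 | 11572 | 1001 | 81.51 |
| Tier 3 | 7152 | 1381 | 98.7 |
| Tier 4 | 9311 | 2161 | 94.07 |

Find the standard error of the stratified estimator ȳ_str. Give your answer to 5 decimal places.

Var(ȳ_str) = Σₕ Wₕ²(1 − fₕ)sₕ²/nₕ with Wₕ = Nₕ/N, N = 34170.
Tier 2: Wₕ = 0.17954346; term = 0.17954346²·(1 − 0.04140179)·89.52/254 = 0.010890859.
Tier 1: Wₕ = 0.33865964; term = 0.33865964²·(1 − 0.08650190)·81.51/1001 = 0.0085312242.
Tier 3: Wₕ = 0.20930641; term = 0.20930641²·(1 − 0.19309284)·98.7/1381 = 0.0025264581.
Tier 4: Wₕ = 0.27249049; term = 0.27249049²·(1 − 0.23209108)·94.07/2161 = 0.0024820401.
Sum = 0.024430581.
SE = √(0.024430581) = 0.15630.

0.15630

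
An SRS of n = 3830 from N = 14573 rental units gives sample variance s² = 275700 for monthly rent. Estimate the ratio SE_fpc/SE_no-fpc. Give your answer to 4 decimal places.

0.8586

f = n/N = 3830/14573 = 0.26281479.
SE_no-fpc = √(s²/n) = 8.4843582; SE_fpc = √((1−f)s²/n) = 7.2846267.
Ratio = √(1−f) = 0.85859490.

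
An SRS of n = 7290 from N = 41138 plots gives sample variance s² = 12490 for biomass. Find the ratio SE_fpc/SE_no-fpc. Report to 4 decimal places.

0.9071

f = n/N = 7290/41138 = 0.17720842.
SE_no-fpc = √(s²/n) = 1.3089331; SE_fpc = √((1−f)s²/n) = 1.1873052.
Ratio = √(1−f) = 0.90707860.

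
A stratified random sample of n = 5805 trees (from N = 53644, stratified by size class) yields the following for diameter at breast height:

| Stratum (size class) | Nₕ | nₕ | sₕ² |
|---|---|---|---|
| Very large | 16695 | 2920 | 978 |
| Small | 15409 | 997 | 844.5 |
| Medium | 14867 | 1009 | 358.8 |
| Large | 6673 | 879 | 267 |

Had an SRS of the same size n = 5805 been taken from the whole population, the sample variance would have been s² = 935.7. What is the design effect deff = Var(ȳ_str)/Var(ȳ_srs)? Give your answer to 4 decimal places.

0.8465

Var(ȳ_str) = Σ Wₕ²(1−fₕ)sₕ²/nₕ with Wₕ = Nₕ/53644:
  Very large: (16695/53644)²·(1−2920/16695)·978/2920 = 0.026766509
  Small: (15409/53644)²·(1−997/15409)·844.5/997 = 0.065367353
  Medium: (14867/53644)²·(1−1009/14867)·358.8/1009 = 0.025459089
  Large: (6673/53644)²·(1−879/6673)·267/879 = 0.0040811231
  → Var(ȳ_str) = 0.12167407.
Var(ȳ_srs) = (1 − 5805/53644)·935.7/5805 = 0.14374586.
deff = 0.12167407 / 0.14374586 = 0.8465.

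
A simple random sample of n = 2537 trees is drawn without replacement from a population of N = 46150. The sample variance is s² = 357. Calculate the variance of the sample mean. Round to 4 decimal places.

0.1330

Under SRS without replacement, Var(ȳ) = (1 − f)·s²/n with f = n/N = 2537/46150 = 0.05497291.
Var(ȳ) = (1 − 0.05497291)·357/2537 = 0.94502709·0.14071738 = 0.13298174.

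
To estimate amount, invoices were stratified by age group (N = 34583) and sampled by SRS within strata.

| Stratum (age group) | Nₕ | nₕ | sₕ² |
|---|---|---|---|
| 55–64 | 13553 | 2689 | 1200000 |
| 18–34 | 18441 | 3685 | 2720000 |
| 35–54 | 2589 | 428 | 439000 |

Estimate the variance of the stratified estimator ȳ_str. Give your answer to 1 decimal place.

Var(ȳ_str) = Σₕ Wₕ²(1 − fₕ)sₕ²/nₕ with Wₕ = Nₕ/N, N = 34583.
55–64: Wₕ = 0.39189775; term = 0.39189775²·(1 − 0.19840626)·1200000/2689 = 54.940209.
18–34: Wₕ = 0.53323887; term = 0.53323887²·(1 − 0.19982647)·2720000/3685 = 167.94195.
35–54: Wₕ = 0.07486337; term = 0.07486337²·(1 − 0.16531479)·439000/428 = 4.798243.
Sum = 227.6804.

227.7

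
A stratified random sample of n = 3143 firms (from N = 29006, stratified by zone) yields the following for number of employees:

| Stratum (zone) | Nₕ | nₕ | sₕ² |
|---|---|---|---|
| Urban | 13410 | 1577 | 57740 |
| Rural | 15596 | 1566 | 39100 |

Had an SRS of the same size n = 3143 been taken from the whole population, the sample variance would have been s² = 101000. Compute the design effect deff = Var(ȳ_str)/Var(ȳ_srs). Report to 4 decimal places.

0.4676

Var(ȳ_str) = Σ Wₕ²(1−fₕ)sₕ²/nₕ with Wₕ = Nₕ/29006:
  Urban: (13410/29006)²·(1−1577/13410)·57740/1577 = 6.9054668
  Rural: (15596/29006)²·(1−1566/15596)·39100/1566 = 6.4935204
  → Var(ȳ_str) = 13.398987.
Var(ȳ_srs) = (1 − 3143/29006)·101000/3143 = 28.652865.
deff = 13.398987 / 28.652865 = 0.4676.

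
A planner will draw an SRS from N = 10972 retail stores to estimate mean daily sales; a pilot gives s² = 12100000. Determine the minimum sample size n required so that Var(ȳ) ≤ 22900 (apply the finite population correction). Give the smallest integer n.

505

Without fpc, n₀ = s²/D = 12100000/22900 = 528.3843.
With fpc, (1 − n/N)·s²/n ≤ D requires n ≥ n₀/(1 + n₀/N) = 528.3843/(1 + 528.3843/10972) = 504.1077.
Rounding up, n = 505.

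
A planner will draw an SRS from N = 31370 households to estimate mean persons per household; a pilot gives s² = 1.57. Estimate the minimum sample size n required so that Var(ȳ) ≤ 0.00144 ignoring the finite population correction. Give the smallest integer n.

Without fpc, n₀ = s²/D = 1.57/0.00144 = 1090.2778.
Rounding up, n = 1091.

1091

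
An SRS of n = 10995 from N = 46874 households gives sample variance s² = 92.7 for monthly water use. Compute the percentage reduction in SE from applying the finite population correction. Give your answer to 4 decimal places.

f = n/N = 10995/46874 = 0.23456500.
SE_no-fpc = √(s²/n) = 0.091821049; SE_fpc = √((1−f)s²/n) = 0.080333448.
Ratio = √(1−f) = 0.87489142. Reduction = 100·(1 − 0.87489142) = 12.5109%.

12.5109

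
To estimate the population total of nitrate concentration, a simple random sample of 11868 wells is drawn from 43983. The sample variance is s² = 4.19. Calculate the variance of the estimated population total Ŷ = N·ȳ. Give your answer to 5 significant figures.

Var(Ŷ) = N²·Var(ȳ) = N²·(1 − n/N)·s²/n.
f = 11868/43983 = 0.26983153; Var(ȳ) = 0.73016847·4.19/11868 = 2.5778614 × 10^-4.
Var(Ŷ) = 43983² · (2.5778614 × 10^-4) = 498688.39.

498690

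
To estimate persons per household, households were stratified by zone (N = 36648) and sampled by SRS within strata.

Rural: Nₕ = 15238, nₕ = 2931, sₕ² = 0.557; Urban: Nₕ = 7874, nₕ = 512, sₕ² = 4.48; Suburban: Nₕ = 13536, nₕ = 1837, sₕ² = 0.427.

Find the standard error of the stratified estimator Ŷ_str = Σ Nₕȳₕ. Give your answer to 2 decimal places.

Var(Ŷ_str) = Σₕ Nₕ²(1 − fₕ)sₕ²/nₕ.
Rural: 15238²·(1 − 2931/15238)·0.557/2931 = 35638.511.
Urban: 7874²·(1 − 512/7874)·4.48/512 = 507223.4.
Suburban: 13536²·(1 − 1837/13536)·0.427/1837 = 36809.321.
Sum = 579671.23.
SE = √(579671.23) = 761.36.

761.36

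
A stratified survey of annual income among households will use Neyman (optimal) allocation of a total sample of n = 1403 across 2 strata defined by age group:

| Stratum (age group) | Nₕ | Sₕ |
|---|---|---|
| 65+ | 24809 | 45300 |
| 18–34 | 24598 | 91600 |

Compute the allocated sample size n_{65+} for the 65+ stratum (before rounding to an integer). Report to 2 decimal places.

466.91

Neyman allocation: nₕ = n·NₕSₕ / Σⱼ NⱼSⱼ.
Σ NⱼSⱼ = 24809·45300 + 24598·91600 = 3.3770245 × 10^9.
n_{65+} = 1403·24809·45300 / (3.3770245 × 10^9) = 466.91.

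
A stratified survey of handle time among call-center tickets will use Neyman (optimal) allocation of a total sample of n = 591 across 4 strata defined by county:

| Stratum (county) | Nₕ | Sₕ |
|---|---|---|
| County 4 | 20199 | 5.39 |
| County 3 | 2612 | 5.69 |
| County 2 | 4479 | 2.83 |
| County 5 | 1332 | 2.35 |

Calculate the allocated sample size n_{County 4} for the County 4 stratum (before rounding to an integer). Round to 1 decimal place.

Neyman allocation: nₕ = n·NₕSₕ / Σⱼ NⱼSⱼ.
Σ NⱼSⱼ = 20199·5.39 + 2612·5.69 + 4479·2.83 + 1332·2.35 = 139540.66.
n_{County 4} = 591·20199·5.39 / 139540.66 = 461.1.

461.1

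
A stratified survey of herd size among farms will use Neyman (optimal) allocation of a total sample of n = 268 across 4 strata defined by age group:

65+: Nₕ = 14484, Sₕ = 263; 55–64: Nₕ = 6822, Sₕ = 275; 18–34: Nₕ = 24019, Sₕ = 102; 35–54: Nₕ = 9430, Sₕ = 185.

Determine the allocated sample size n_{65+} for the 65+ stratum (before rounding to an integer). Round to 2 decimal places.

103.33

Neyman allocation: nₕ = n·NₕSₕ / Σⱼ NⱼSⱼ.
Σ NⱼSⱼ = 14484·263 + 6822·275 + 24019·102 + 9430·185 = 9.87983 × 10^6.
n_{65+} = 268·14484·263 / (9.87983 × 10^6) = 103.33.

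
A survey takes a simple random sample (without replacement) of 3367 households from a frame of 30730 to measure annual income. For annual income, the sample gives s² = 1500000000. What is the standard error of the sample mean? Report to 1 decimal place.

Under SRS without replacement, Var(ȳ) = (1 − f)·s²/n with f = n/N = 3367/30730 = 0.10956720.
Var(ȳ) = (1 − 0.10956720)·1500000000/3367 = 0.89043280·445500.45 = 396688.21.
SE(ȳ) = √(396688.21) = 629.8.

629.8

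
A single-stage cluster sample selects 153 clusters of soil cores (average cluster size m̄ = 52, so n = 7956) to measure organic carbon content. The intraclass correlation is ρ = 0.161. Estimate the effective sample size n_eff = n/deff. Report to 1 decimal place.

863.7

deff = 1 + (52 − 1)·0.161 = 1 + 8.211 = 9.211.
n_eff = 7956 / 9.211 = 863.7.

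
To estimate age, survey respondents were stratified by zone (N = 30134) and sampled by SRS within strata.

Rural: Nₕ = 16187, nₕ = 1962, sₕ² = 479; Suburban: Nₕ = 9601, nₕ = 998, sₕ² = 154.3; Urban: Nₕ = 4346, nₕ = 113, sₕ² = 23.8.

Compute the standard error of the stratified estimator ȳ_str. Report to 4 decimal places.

0.2833

Var(ȳ_str) = Σₕ Wₕ²(1 − fₕ)sₕ²/nₕ with Wₕ = Nₕ/N, N = 30134.
Rural: Wₕ = 0.53716732; term = 0.53716732²·(1 − 0.12120838)·479/1962 = 0.06190726.
Suburban: Wₕ = 0.31861021; term = 0.31861021²·(1 − 0.10394751)·154.3/998 = 0.014063331.
Urban: Wₕ = 0.14422247; term = 0.14422247²·(1 − 0.02600092)·23.8/113 = 0.0042670029.
Sum = 0.080237594.
SE = √(0.080237594) = 0.2833.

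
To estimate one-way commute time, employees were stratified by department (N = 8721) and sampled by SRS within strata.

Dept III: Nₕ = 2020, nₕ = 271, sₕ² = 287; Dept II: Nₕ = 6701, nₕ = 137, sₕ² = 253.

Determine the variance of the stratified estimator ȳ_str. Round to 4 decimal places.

Var(ȳ_str) = Σₕ Wₕ²(1 − fₕ)sₕ²/nₕ with Wₕ = Nₕ/N, N = 8721.
Dept III: Wₕ = 0.23162481; term = 0.23162481²·(1 − 0.13415842)·287/271 = 0.049195028.
Dept II: Wₕ = 0.76837519; term = 0.76837519²·(1 − 0.02044471)·253/137 = 1.0680106.
Sum = 1.1172056.

1.1172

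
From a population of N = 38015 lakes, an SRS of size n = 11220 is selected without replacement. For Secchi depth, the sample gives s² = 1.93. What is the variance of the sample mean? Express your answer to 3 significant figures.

Under SRS without replacement, Var(ȳ) = (1 − f)·s²/n with f = n/N = 11220/38015 = 0.29514665.
Var(ȳ) = (1 − 0.29514665)·1.93/11220 = 0.70485335·1.7201426 × 10^-4 = 1.2124483 × 10^-4.

1.21 × 10^-4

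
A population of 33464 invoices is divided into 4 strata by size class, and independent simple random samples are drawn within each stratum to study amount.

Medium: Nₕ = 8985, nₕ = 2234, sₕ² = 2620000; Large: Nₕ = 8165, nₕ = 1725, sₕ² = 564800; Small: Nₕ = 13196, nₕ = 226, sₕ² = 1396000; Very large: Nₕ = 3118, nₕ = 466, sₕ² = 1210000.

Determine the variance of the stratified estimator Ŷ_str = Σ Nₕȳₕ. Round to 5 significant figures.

Var(Ŷ_str) = Σₕ Nₕ²(1 − fₕ)sₕ²/nₕ.
Medium: 8985²·(1 − 2234/8985)·2620000/2234 = 7.1138436 × 10^10.
Large: 8165²·(1 − 1725/8165)·564800/1725 = 1.721661 × 10^10.
Small: 13196²·(1 − 226/13196)·1396000/226 = 1.0572051 × 10^12.
Very large: 3118²·(1 − 466/3118)·1210000/466 = 2.1470842 × 10^10.
Sum = 1.167031 × 10^12.

1.1670 × 10^12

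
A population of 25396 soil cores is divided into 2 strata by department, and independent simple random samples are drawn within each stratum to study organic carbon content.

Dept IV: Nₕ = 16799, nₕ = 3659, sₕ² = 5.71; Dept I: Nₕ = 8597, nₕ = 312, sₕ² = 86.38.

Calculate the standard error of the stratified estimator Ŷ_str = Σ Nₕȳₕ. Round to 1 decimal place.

Var(Ŷ_str) = Σₕ Nₕ²(1 − fₕ)sₕ²/nₕ.
Dept IV: 16799²·(1 − 3659/16799)·5.71/3659 = 344470.86.
Dept I: 8597²·(1 − 312/8597)·86.38/312 = 1.9719597 × 10^7.
Sum = 2.0064068 × 10^7.
SE = √(2.0064068 × 10^7) = 4479.3.

4479.3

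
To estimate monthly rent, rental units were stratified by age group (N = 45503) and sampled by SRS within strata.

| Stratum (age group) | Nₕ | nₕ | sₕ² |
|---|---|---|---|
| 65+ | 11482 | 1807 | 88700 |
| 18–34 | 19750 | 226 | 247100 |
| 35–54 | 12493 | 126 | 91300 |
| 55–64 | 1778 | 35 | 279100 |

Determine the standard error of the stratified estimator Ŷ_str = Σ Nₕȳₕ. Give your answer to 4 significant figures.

750800

Var(Ŷ_str) = Σₕ Nₕ²(1 − fₕ)sₕ²/nₕ.
65+: 11482²·(1 − 1807/11482)·88700/1807 = 5.452981 × 10^9.
18–34: 19750²·(1 − 226/19750)·247100/226 = 4.2159961 × 10^11.
35–54: 12493²·(1 − 126/12493)·91300/126 = 1.1195187 × 10^11.
55–64: 1778²·(1 − 35/1778)·279100/35 = 2.4712742 × 10^10.
Sum = 5.637172 × 10^11.
SE = √(5.637172 × 10^11) = 750800.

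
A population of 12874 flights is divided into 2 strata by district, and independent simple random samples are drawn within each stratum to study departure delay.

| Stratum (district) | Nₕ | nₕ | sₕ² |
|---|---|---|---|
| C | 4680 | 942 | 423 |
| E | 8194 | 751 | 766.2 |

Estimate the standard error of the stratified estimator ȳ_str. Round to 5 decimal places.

0.65024

Var(ȳ_str) = Σₕ Wₕ²(1 − fₕ)sₕ²/nₕ with Wₕ = Nₕ/N, N = 12874.
C: Wₕ = 0.36352338; term = 0.36352338²·(1 − 0.20128205)·423/942 = 0.047396645.
E: Wₕ = 0.63647662; term = 0.63647662²·(1 − 0.09165243)·766.2/751 = 0.37542153.
Sum = 0.42281818.
SE = √(0.42281818) = 0.65024.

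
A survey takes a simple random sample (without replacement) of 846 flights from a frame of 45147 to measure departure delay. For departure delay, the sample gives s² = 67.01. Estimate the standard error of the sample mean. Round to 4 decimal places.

Under SRS without replacement, Var(ȳ) = (1 − f)·s²/n with f = n/N = 846/45147 = 0.01873879.
Var(ȳ) = (1 − 0.01873879)·67.01/846 = 0.98126121·0.079208038 = 0.077723775.
SE(ȳ) = √(0.077723775) = 0.2788.

0.2788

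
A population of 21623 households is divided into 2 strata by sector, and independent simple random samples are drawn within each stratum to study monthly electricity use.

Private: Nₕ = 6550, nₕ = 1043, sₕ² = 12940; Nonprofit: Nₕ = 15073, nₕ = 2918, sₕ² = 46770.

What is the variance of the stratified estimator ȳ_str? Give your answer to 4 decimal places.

7.2378

Var(ȳ_str) = Σₕ Wₕ²(1 − fₕ)sₕ²/nₕ with Wₕ = Nₕ/N, N = 21623.
Private: Wₕ = 0.30291819; term = 0.30291819²·(1 − 0.15923664)·12940/1043 = 0.95713776.
Nonprofit: Wₕ = 0.69708181; term = 0.69708181²·(1 − 0.19359119)·46770/2918 = 6.2806537.
Sum = 7.2377915.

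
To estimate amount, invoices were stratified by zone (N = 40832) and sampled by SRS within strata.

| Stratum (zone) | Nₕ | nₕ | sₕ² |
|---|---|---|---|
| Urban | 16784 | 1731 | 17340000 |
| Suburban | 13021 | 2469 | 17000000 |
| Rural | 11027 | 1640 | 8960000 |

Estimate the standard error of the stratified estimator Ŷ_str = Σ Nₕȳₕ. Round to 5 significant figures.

Var(Ŷ_str) = Σₕ Nₕ²(1 − fₕ)sₕ²/nₕ.
Urban: 16784²·(1 − 1731/16784)·17340000/1731 = 2.5308742 × 10^12.
Suburban: 13021²·(1 − 2469/13021)·17000000/2469 = 9.4603445 × 10^11.
Rural: 11027²·(1 − 1640/11027)·8960000/1640 = 5.655205 × 10^11.
Sum = 4.0424292 × 10^12.
SE = √(4.0424292 × 10^12) = 2.0106 × 10^6.

2.0106 × 10^6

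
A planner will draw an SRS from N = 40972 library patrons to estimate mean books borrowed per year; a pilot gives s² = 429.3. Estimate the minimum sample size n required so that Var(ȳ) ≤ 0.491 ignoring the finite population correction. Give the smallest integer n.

875

Without fpc, n₀ = s²/D = 429.3/0.491 = 874.3381.
Rounding up, n = 875.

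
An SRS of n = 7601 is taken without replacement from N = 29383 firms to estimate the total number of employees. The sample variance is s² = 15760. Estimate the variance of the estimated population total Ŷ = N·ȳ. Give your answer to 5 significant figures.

Var(Ŷ) = N²·Var(ȳ) = N²·(1 − n/N)·s²/n.
f = 7601/29383 = 0.25868700; Var(ȳ) = 0.74131300·15760/7601 = 1.5370468.
Var(Ŷ) = 29383² · 1.5370468 = 1.3270258 × 10^9.

1.3270 × 10^9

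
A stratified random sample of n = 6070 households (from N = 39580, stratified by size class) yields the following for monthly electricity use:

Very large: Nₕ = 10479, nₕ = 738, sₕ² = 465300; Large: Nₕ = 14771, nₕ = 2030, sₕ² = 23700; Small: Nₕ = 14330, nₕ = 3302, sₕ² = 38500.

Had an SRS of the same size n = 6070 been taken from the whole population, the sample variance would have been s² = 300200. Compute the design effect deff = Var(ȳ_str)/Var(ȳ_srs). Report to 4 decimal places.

Var(ȳ_str) = Σ Wₕ²(1−fₕ)sₕ²/nₕ with Wₕ = Nₕ/39580:
  Very large: (10479/39580)²·(1−738/10479)·465300/738 = 41.081708
  Large: (14771/39580)²·(1−2030/14771)·23700/2030 = 1.4025364
  Small: (14330/39580)²·(1−3302/14330)·38500/3302 = 1.1761834
  → Var(ȳ_str) = 43.660428.
Var(ȳ_srs) = (1 − 6070/39580)·300200/6070 = 41.871704.
deff = 43.660428 / 41.871704 = 1.0427.

1.0427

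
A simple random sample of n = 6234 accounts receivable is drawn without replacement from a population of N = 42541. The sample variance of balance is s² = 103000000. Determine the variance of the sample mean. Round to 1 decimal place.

14101.1

Under SRS without replacement, Var(ȳ) = (1 − f)·s²/n with f = n/N = 6234/42541 = 0.14654098.
Var(ȳ) = (1 − 0.14654098)·103000000/6234 = 0.85345902·16522.297 = 14101.103.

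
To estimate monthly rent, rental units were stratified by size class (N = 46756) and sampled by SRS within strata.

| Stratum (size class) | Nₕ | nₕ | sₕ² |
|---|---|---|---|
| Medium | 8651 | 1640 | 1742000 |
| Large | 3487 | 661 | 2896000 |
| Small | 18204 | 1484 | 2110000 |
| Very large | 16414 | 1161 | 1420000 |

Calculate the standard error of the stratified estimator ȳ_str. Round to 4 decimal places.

19.6787

Var(ȳ_str) = Σₕ Wₕ²(1 − fₕ)sₕ²/nₕ with Wₕ = Nₕ/N, N = 46756.
Medium: Wₕ = 0.18502438; term = 0.18502438²·(1 − 0.18957346)·1742000/1640 = 29.469711.
Large: Wₕ = 0.07457866; term = 0.07457866²·(1 − 0.18956123)·2896000/661 = 19.749063.
Small: Wₕ = 0.38934041; term = 0.38934041²·(1 − 0.08152054)·2110000/1484 = 197.95978.
Very large: Wₕ = 0.35105655; term = 0.35105655²·(1 − 0.07073230)·1420000/1161 = 140.07193.
Sum = 387.25048.
SE = √(387.25048) = 19.6787.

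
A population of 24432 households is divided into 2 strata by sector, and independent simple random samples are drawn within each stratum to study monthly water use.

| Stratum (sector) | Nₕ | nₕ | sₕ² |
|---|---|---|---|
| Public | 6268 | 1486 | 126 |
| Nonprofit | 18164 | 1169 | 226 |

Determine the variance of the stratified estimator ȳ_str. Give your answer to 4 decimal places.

Var(ȳ_str) = Σₕ Wₕ²(1 − fₕ)sₕ²/nₕ with Wₕ = Nₕ/N, N = 24432.
Public: Wₕ = 0.25654879; term = 0.25654879²·(1 − 0.23707722)·126/1486 = 0.0042576725.
Nonprofit: Wₕ = 0.74345121; term = 0.74345121²·(1 − 0.06435807)·226/1169 = 0.099978945.
Sum = 0.10423662.

0.1042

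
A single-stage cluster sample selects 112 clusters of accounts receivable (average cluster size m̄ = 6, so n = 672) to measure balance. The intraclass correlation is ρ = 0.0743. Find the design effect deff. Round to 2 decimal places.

1.37

deff = 1 + (6 − 1)·0.0743 = 1 + 0.3715 = 1.3715.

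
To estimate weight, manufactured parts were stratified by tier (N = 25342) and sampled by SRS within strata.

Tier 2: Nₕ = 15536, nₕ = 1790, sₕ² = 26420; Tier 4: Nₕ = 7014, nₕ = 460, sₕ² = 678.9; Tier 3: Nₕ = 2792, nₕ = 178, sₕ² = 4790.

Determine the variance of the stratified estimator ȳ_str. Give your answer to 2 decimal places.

Var(ȳ_str) = Σₕ Wₕ²(1 − fₕ)sₕ²/nₕ with Wₕ = Nₕ/N, N = 25342.
Tier 2: Wₕ = 0.61305343; term = 0.61305343²·(1 − 0.11521627)·26420/1790 = 4.9081018.
Tier 4: Wₕ = 0.27677374; term = 0.27677374²·(1 − 0.06558312)·678.9/460 = 0.10564243.
Tier 3: Wₕ = 0.11017284; term = 0.11017284²·(1 − 0.06375358)·4790/178 = 0.30581215.
Sum = 5.3195564.

5.32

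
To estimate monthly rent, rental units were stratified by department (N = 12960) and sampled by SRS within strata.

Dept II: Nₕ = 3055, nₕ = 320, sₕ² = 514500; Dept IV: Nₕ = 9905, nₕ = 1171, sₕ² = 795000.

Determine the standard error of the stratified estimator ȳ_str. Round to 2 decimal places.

20.73

Var(ȳ_str) = Σₕ Wₕ²(1 − fₕ)sₕ²/nₕ with Wₕ = Nₕ/N, N = 12960.
Dept II: Wₕ = 0.23572531; term = 0.23572531²·(1 − 0.10474632)·514500/320 = 79.98231.
Dept IV: Wₕ = 0.76427469; term = 0.76427469²·(1 − 0.11822312)·795000/1171 = 349.67767.
Sum = 429.65998.
SE = √(429.65998) = 20.73.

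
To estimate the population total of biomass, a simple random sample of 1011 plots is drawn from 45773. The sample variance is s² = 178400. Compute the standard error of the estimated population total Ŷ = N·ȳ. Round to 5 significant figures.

Var(Ŷ) = N²·Var(ȳ) = N²·(1 − n/N)·s²/n.
f = 1011/45773 = 0.02208726; Var(ȳ) = 0.97791274·178400/1011 = 172.56146.
Var(Ŷ) = 45773² · 172.56146 = 3.6154517 × 10^11.
SE(Ŷ) = √(3.6154517 × 10^11) = 601290.

601290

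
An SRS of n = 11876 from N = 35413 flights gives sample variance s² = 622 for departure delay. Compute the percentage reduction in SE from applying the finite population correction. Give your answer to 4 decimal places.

18.4744

f = n/N = 11876/35413 = 0.33535707.
SE_no-fpc = √(s²/n) = 0.22885484; SE_fpc = √((1−f)s²/n) = 0.18657536.
Ratio = √(1−f) = 0.81525636. Reduction = 100·(1 − 0.81525636) = 18.4744%.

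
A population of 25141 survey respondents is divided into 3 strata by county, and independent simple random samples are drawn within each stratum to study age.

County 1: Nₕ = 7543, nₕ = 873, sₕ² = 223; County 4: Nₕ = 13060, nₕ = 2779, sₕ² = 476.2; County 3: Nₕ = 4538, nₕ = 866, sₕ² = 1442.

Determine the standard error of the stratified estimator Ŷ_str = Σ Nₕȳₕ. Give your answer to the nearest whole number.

7975

Var(Ŷ_str) = Σₕ Nₕ²(1 − fₕ)sₕ²/nₕ.
County 1: 7543²·(1 − 873/7543)·223/873 = 1.2851699 × 10^7.
County 4: 13060²·(1 − 2779/13060)·476.2/2779 = 2.3008027 × 10^7.
County 3: 4538²·(1 − 866/4538)·1442/866 = 2.7746904 × 10^7.
Sum = 6.360663 × 10^7.
SE = √(6.360663 × 10^7) = 7975.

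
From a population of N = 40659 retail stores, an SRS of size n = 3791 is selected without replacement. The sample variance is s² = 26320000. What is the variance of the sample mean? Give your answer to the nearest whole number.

6295

Under SRS without replacement, Var(ȳ) = (1 − f)·s²/n with f = n/N = 3791/40659 = 0.09323889.
Var(ȳ) = (1 − 0.09323889)·26320000/3791 = 0.90676111·6942.7592 = 6295.424.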